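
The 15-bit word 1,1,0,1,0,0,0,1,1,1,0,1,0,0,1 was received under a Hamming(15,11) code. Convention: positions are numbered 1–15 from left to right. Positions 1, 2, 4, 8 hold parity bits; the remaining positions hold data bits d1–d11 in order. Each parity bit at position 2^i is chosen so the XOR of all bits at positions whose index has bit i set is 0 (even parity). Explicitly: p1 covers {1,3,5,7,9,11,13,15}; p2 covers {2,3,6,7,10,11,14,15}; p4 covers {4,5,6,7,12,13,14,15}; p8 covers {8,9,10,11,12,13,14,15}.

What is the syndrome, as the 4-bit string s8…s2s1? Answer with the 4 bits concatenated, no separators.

s1 (pos 1,3,5,7,9,11,13,15): 1⊕0⊕0⊕0⊕1⊕0⊕0⊕1 = 1
s2 (pos 2,3,6,7,10,11,14,15): 1⊕0⊕0⊕0⊕1⊕0⊕0⊕1 = 1
s4 (pos 4,5,6,7,12,13,14,15): 1⊕0⊕0⊕0⊕1⊕0⊕0⊕1 = 1
s8 (pos 8,9,10,11,12,13,14,15): 1⊕1⊕1⊕0⊕1⊕0⊕0⊕1 = 1
Syndrome s8…s1 = 1111 → error at position 15.

1111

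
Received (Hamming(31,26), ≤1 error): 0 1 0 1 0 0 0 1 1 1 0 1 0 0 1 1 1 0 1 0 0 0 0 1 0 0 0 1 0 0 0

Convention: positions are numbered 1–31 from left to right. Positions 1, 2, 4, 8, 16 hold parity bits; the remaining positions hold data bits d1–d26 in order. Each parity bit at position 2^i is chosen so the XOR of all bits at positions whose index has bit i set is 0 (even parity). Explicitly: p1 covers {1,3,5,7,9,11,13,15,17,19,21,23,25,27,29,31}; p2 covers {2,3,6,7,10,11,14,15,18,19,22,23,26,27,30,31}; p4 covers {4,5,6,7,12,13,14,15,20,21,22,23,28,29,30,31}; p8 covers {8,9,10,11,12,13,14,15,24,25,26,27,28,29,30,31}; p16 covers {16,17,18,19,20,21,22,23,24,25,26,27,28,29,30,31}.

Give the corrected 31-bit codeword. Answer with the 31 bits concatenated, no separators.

0101000111010011101000000001000

s1 (pos 1,3,5,7,9,11,13,15,17,19,21,23,25,27,29,31): 0⊕0⊕0⊕0⊕1⊕0⊕0⊕1⊕1⊕1⊕0⊕0⊕0⊕0⊕0⊕0 = 0
s2 (pos 2,3,6,7,10,11,14,15,18,19,22,23,26,27,30,31): 1⊕0⊕0⊕0⊕1⊕0⊕0⊕1⊕0⊕1⊕0⊕0⊕0⊕0⊕0⊕0 = 0
s4 (pos 4,5,6,7,12,13,14,15,20,21,22,23,28,29,30,31): 1⊕0⊕0⊕0⊕1⊕0⊕0⊕1⊕0⊕0⊕0⊕0⊕1⊕0⊕0⊕0 = 0
s8 (pos 8,9,10,11,12,13,14,15,24,25,26,27,28,29,30,31): 1⊕1⊕1⊕0⊕1⊕0⊕0⊕1⊕1⊕0⊕0⊕0⊕1⊕0⊕0⊕0 = 1
s16 (pos 16,17,18,19,20,21,22,23,24,25,26,27,28,29,30,31): 1⊕1⊕0⊕1⊕0⊕0⊕0⊕0⊕1⊕0⊕0⊕0⊕1⊕0⊕0⊕0 = 1
Syndrome s16…s1 = 11000 → error at position 24.
Flip position 24: 0101000111010011101000010001000 → 0101000111010011101000000001000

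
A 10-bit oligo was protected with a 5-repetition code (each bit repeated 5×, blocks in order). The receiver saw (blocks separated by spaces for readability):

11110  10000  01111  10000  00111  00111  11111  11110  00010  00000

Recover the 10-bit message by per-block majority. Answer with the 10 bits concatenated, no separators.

Block 1 (11110): 4 ones → 1
Block 2 (10000): 1 one → 0
Block 3 (01111): 4 ones → 1
Block 4 (10000): 1 one → 0
Block 5 (00111): 3 ones → 1
Block 6 (00111): 3 ones → 1
Block 7 (11111): 5 ones → 1
Block 8 (11110): 4 ones → 1
Block 9 (00010): 1 one → 0
Block 10 (00000): 0 ones → 0

1010111100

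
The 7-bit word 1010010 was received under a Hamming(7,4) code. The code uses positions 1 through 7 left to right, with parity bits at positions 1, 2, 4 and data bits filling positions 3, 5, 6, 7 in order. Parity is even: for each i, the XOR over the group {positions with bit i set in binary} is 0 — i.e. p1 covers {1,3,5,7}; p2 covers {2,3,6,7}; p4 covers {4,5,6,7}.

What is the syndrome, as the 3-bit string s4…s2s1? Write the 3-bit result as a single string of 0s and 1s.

s1 (pos 1,3,5,7): 1⊕1⊕0⊕0 = 0
s2 (pos 2,3,6,7): 0⊕1⊕1⊕0 = 0
s4 (pos 4,5,6,7): 0⊕0⊕1⊕0 = 1
Syndrome s4…s1 = 100 → error at position 4.

100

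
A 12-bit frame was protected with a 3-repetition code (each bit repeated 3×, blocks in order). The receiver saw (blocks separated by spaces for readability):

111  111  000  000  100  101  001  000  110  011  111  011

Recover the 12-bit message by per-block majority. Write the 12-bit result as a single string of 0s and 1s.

110001001111

Block 1 (111): 3 ones → 1
Block 2 (111): 3 ones → 1
Block 3 (000): 0 ones → 0
Block 4 (000): 0 ones → 0
Block 5 (100): 1 one → 0
Block 6 (101): 2 ones → 1
Block 7 (001): 1 one → 0
Block 8 (000): 0 ones → 0
Block 9 (110): 2 ones → 1
Block 10 (011): 2 ones → 1
Block 11 (111): 3 ones → 1
Block 12 (011): 2 ones → 1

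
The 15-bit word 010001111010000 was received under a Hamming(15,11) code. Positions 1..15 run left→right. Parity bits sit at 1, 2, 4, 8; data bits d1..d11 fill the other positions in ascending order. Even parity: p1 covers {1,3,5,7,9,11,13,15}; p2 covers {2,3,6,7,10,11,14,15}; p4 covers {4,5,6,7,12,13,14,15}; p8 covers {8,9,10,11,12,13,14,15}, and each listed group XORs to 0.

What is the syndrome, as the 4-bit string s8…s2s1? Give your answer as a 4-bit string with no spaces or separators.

s1 (pos 1,3,5,7,9,11,13,15): 0⊕0⊕0⊕1⊕1⊕1⊕0⊕0 = 1
s2 (pos 2,3,6,7,10,11,14,15): 1⊕0⊕1⊕1⊕0⊕1⊕0⊕0 = 0
s4 (pos 4,5,6,7,12,13,14,15): 0⊕0⊕1⊕1⊕0⊕0⊕0⊕0 = 0
s8 (pos 8,9,10,11,12,13,14,15): 1⊕1⊕0⊕1⊕0⊕0⊕0⊕0 = 1
Syndrome s8…s1 = 1001 → error at position 9.

1001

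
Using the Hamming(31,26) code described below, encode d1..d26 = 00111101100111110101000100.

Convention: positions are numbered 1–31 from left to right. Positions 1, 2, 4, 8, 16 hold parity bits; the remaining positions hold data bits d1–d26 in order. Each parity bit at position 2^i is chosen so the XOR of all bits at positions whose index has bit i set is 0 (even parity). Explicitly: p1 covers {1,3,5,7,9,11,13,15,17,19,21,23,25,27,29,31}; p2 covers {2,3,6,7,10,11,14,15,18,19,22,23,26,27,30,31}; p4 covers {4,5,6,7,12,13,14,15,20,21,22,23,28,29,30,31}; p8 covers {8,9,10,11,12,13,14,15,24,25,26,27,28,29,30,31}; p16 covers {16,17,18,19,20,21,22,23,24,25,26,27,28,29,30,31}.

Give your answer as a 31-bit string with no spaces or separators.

1000011011011000111110101000100

Place data at non-parity positions: p1 p2 0 p4 0 1 1 p8 1 1 0 1 1 0 0 p16 1 1 1 1 1 0 1 0 1 0 0 0 1 0 0
p1 (pos 1,3,5,7,9,11,13,15,17,19,21,23,25,27,29,31): XOR of data positions = 0⊕0⊕1⊕1⊕0⊕1⊕0⊕1⊕1⊕1⊕1⊕1⊕0⊕1⊕0 = 1
p2 (pos 2,3,6,7,10,11,14,15,18,19,22,23,26,27,30,31): XOR of data positions = 0⊕1⊕1⊕1⊕0⊕0⊕0⊕1⊕1⊕0⊕1⊕0⊕0⊕0⊕0 = 0
p4 (pos 4,5,6,7,12,13,14,15,20,21,22,23,28,29,30,31): XOR of data positions = 0⊕1⊕1⊕1⊕1⊕0⊕0⊕1⊕1⊕0⊕1⊕0⊕1⊕0⊕0 = 0
p8 (pos 8,9,10,11,12,13,14,15,24,25,26,27,28,29,30,31): XOR of data positions = 1⊕1⊕0⊕1⊕1⊕0⊕0⊕0⊕1⊕0⊕0⊕0⊕1⊕0⊕0 = 0
p16 (pos 16,17,18,19,20,21,22,23,24,25,26,27,28,29,30,31): XOR of data positions = 1⊕1⊕1⊕1⊕1⊕0⊕1⊕0⊕1⊕0⊕0⊕0⊕1⊕0⊕0 = 0
Codeword: 1000011011011000111110101000100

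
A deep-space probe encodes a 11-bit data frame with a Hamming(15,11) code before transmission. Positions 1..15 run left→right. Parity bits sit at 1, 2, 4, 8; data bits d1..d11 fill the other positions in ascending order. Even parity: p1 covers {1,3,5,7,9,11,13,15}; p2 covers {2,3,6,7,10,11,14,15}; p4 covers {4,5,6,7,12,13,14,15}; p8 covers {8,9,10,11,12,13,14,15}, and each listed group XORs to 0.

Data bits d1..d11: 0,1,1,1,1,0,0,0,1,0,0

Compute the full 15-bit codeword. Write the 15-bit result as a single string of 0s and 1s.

000011101000100

Place data at non-parity positions: p1 p2 0 p4 1 1 1 p8 1 0 0 0 1 0 0
p1 (pos 1,3,5,7,9,11,13,15): XOR of data positions = 0⊕1⊕1⊕1⊕0⊕1⊕0 = 0
p2 (pos 2,3,6,7,10,11,14,15): XOR of data positions = 0⊕1⊕1⊕0⊕0⊕0⊕0 = 0
p4 (pos 4,5,6,7,12,13,14,15): XOR of data positions = 1⊕1⊕1⊕0⊕1⊕0⊕0 = 0
p8 (pos 8,9,10,11,12,13,14,15): XOR of data positions = 1⊕0⊕0⊕0⊕1⊕0⊕0 = 0
Codeword: 000011101000100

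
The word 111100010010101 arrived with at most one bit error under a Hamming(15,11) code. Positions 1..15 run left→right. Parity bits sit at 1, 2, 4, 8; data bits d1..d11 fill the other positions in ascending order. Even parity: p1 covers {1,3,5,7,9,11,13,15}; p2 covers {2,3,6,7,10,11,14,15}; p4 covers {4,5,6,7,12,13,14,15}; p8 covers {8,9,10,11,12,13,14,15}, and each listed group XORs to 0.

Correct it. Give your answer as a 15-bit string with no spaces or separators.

111110010010101

s1 (pos 1,3,5,7,9,11,13,15): 1⊕1⊕0⊕0⊕0⊕1⊕1⊕1 = 1
s2 (pos 2,3,6,7,10,11,14,15): 1⊕1⊕0⊕0⊕0⊕1⊕0⊕1 = 0
s4 (pos 4,5,6,7,12,13,14,15): 1⊕0⊕0⊕0⊕0⊕1⊕0⊕1 = 1
s8 (pos 8,9,10,11,12,13,14,15): 1⊕0⊕0⊕1⊕0⊕1⊕0⊕1 = 0
Syndrome s8…s1 = 0101 → error at position 5.
Flip position 5: 111100010010101 → 111110010010101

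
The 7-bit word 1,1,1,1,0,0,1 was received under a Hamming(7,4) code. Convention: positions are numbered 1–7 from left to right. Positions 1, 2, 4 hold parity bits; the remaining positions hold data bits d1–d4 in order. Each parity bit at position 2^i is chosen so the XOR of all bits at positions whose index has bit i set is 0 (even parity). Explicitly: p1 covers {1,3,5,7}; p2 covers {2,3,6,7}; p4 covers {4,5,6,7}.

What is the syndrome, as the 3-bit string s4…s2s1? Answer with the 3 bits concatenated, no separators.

s1 (pos 1,3,5,7): 1⊕1⊕0⊕1 = 1
s2 (pos 2,3,6,7): 1⊕1⊕0⊕1 = 1
s4 (pos 4,5,6,7): 1⊕0⊕0⊕1 = 0
Syndrome s4…s1 = 011 → error at position 3.

011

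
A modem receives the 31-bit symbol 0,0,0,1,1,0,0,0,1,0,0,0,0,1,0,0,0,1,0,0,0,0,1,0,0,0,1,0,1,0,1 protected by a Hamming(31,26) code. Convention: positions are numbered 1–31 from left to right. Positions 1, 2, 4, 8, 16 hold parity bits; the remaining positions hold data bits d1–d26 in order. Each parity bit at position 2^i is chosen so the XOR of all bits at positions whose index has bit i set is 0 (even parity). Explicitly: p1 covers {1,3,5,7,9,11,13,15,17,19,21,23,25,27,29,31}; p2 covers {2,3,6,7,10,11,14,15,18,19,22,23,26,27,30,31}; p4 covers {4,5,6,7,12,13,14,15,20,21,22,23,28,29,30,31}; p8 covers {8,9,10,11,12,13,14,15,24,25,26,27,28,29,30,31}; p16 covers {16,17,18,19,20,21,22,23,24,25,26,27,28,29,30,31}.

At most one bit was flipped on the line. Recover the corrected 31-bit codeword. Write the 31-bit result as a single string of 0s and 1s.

s1 (pos 1,3,5,7,9,11,13,15,17,19,21,23,25,27,29,31): 0⊕0⊕1⊕0⊕1⊕0⊕0⊕0⊕0⊕0⊕0⊕1⊕0⊕1⊕1⊕1 = 0
s2 (pos 2,3,6,7,10,11,14,15,18,19,22,23,26,27,30,31): 0⊕0⊕0⊕0⊕0⊕0⊕1⊕0⊕1⊕0⊕0⊕1⊕0⊕1⊕0⊕1 = 1
s4 (pos 4,5,6,7,12,13,14,15,20,21,22,23,28,29,30,31): 1⊕1⊕0⊕0⊕0⊕0⊕1⊕0⊕0⊕0⊕0⊕1⊕0⊕1⊕0⊕1 = 0
s8 (pos 8,9,10,11,12,13,14,15,24,25,26,27,28,29,30,31): 0⊕1⊕0⊕0⊕0⊕0⊕1⊕0⊕0⊕0⊕0⊕1⊕0⊕1⊕0⊕1 = 1
s16 (pos 16,17,18,19,20,21,22,23,24,25,26,27,28,29,30,31): 0⊕0⊕1⊕0⊕0⊕0⊕0⊕1⊕0⊕0⊕0⊕1⊕0⊕1⊕0⊕1 = 1
Syndrome s16…s1 = 11010 → error at position 26.
Flip position 26: 0001100010000100010000100010101 → 0001100010000100010000100110101

0001100010000100010000100110101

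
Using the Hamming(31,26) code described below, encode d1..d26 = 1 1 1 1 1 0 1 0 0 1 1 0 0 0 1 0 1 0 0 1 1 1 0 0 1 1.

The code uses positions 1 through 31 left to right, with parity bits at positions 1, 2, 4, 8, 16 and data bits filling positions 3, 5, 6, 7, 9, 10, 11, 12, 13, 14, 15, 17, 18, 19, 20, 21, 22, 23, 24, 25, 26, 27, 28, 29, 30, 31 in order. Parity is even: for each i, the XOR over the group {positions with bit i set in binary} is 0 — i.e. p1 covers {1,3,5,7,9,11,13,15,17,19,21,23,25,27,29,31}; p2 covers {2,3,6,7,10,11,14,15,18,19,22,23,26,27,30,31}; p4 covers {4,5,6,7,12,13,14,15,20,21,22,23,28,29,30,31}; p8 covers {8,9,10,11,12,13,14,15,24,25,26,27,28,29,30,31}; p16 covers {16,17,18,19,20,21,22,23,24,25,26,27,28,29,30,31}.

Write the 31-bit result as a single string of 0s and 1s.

1111111110100111000101001110011

Place data at non-parity positions: p1 p2 1 p4 1 1 1 p8 1 0 1 0 0 1 1 p16 0 0 0 1 0 1 0 0 1 1 1 0 0 1 1
p1 (pos 1,3,5,7,9,11,13,15,17,19,21,23,25,27,29,31): XOR of data positions = 1⊕1⊕1⊕1⊕1⊕0⊕1⊕0⊕0⊕0⊕0⊕1⊕1⊕0⊕1 = 1
p2 (pos 2,3,6,7,10,11,14,15,18,19,22,23,26,27,30,31): XOR of data positions = 1⊕1⊕1⊕0⊕1⊕1⊕1⊕0⊕0⊕1⊕0⊕1⊕1⊕1⊕1 = 1
p4 (pos 4,5,6,7,12,13,14,15,20,21,22,23,28,29,30,31): XOR of data positions = 1⊕1⊕1⊕0⊕0⊕1⊕1⊕1⊕0⊕1⊕0⊕0⊕0⊕1⊕1 = 1
p8 (pos 8,9,10,11,12,13,14,15,24,25,26,27,28,29,30,31): XOR of data positions = 1⊕0⊕1⊕0⊕0⊕1⊕1⊕0⊕1⊕1⊕1⊕0⊕0⊕1⊕1 = 1
p16 (pos 16,17,18,19,20,21,22,23,24,25,26,27,28,29,30,31): XOR of data positions = 0⊕0⊕0⊕1⊕0⊕1⊕0⊕0⊕1⊕1⊕1⊕0⊕0⊕1⊕1 = 1
Codeword: 1111111110100111000101001110011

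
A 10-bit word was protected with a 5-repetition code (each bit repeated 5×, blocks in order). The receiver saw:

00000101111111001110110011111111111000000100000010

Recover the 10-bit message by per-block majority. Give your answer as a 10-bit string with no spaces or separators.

Block 1 (00000): 0 ones → 0
Block 2 (10111): 4 ones → 1
Block 3 (11110): 4 ones → 1
Block 4 (01110): 3 ones → 1
Block 5 (11001): 3 ones → 1
Block 6 (11111): 5 ones → 1
Block 7 (11111): 5 ones → 1
Block 8 (00000): 0 ones → 0
Block 9 (01000): 1 one → 0
Block 10 (00010): 1 one → 0

0111111000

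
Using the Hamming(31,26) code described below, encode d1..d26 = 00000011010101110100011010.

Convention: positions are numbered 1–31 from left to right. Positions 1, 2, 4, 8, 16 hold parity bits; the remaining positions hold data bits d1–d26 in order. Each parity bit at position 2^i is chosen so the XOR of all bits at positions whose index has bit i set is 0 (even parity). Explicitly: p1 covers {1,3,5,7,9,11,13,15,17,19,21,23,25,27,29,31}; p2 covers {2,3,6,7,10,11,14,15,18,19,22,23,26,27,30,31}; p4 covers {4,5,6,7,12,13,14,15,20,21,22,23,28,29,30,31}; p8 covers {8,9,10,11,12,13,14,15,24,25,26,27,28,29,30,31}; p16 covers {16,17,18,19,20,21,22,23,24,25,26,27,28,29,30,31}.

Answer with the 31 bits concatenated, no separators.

0001000000110100101110100011010

Place data at non-parity positions: p1 p2 0 p4 0 0 0 p8 0 0 1 1 0 1 0 p16 1 0 1 1 1 0 1 0 0 0 1 1 0 1 0
p1 (pos 1,3,5,7,9,11,13,15,17,19,21,23,25,27,29,31): XOR of data positions = 0⊕0⊕0⊕0⊕1⊕0⊕0⊕1⊕1⊕1⊕1⊕0⊕1⊕0⊕0 = 0
p2 (pos 2,3,6,7,10,11,14,15,18,19,22,23,26,27,30,31): XOR of data positions = 0⊕0⊕0⊕0⊕1⊕1⊕0⊕0⊕1⊕0⊕1⊕0⊕1⊕1⊕0 = 0
p4 (pos 4,5,6,7,12,13,14,15,20,21,22,23,28,29,30,31): XOR of data positions = 0⊕0⊕0⊕1⊕0⊕1⊕0⊕1⊕1⊕0⊕1⊕1⊕0⊕1⊕0 = 1
p8 (pos 8,9,10,11,12,13,14,15,24,25,26,27,28,29,30,31): XOR of data positions = 0⊕0⊕1⊕1⊕0⊕1⊕0⊕0⊕0⊕0⊕1⊕1⊕0⊕1⊕0 = 0
p16 (pos 16,17,18,19,20,21,22,23,24,25,26,27,28,29,30,31): XOR of data positions = 1⊕0⊕1⊕1⊕1⊕0⊕1⊕0⊕0⊕0⊕1⊕1⊕0⊕1⊕0 = 0
Codeword: 0001000000110100101110100011010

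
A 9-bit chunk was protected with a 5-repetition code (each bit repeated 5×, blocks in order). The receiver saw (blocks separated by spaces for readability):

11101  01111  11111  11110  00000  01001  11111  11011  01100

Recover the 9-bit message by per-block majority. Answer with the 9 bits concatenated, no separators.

Block 1 (11101): 4 ones → 1
Block 2 (01111): 4 ones → 1
Block 3 (11111): 5 ones → 1
Block 4 (11110): 4 ones → 1
Block 5 (00000): 0 ones → 0
Block 6 (01001): 2 ones → 0
Block 7 (11111): 5 ones → 1
Block 8 (11011): 4 ones → 1
Block 9 (01100): 2 ones → 0

111100110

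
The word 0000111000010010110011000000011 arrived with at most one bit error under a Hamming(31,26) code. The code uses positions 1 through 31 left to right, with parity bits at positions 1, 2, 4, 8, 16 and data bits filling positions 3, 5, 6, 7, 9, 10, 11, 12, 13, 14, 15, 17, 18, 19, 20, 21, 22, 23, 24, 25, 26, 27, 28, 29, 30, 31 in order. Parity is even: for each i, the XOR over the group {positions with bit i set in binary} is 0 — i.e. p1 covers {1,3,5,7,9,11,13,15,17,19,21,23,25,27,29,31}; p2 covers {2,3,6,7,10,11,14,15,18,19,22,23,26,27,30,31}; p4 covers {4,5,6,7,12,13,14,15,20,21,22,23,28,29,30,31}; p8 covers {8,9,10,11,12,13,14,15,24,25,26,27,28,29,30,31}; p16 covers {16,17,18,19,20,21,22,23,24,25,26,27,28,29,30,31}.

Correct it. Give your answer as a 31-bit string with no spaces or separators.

0000101000010010110011000000011

s1 (pos 1,3,5,7,9,11,13,15,17,19,21,23,25,27,29,31): 0⊕0⊕1⊕1⊕0⊕0⊕0⊕1⊕1⊕0⊕1⊕0⊕0⊕0⊕0⊕1 = 0
s2 (pos 2,3,6,7,10,11,14,15,18,19,22,23,26,27,30,31): 0⊕0⊕1⊕1⊕0⊕0⊕0⊕1⊕1⊕0⊕1⊕0⊕0⊕0⊕1⊕1 = 1
s4 (pos 4,5,6,7,12,13,14,15,20,21,22,23,28,29,30,31): 0⊕1⊕1⊕1⊕1⊕0⊕0⊕1⊕0⊕1⊕1⊕0⊕0⊕0⊕1⊕1 = 1
s8 (pos 8,9,10,11,12,13,14,15,24,25,26,27,28,29,30,31): 0⊕0⊕0⊕0⊕1⊕0⊕0⊕1⊕0⊕0⊕0⊕0⊕0⊕0⊕1⊕1 = 0
s16 (pos 16,17,18,19,20,21,22,23,24,25,26,27,28,29,30,31): 0⊕1⊕1⊕0⊕0⊕1⊕1⊕0⊕0⊕0⊕0⊕0⊕0⊕0⊕1⊕1 = 0
Syndrome s16…s1 = 00110 → error at position 6.
Flip position 6: 0000111000010010110011000000011 → 0000101000010010110011000000011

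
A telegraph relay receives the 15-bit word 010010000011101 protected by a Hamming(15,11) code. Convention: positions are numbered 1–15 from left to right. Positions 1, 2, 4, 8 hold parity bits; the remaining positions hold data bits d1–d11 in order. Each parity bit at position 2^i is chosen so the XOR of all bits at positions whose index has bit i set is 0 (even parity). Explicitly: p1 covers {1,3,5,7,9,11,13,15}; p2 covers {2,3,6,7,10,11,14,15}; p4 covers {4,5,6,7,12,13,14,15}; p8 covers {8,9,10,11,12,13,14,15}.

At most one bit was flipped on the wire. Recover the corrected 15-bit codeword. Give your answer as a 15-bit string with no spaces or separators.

s1 (pos 1,3,5,7,9,11,13,15): 0⊕0⊕1⊕0⊕0⊕1⊕1⊕1 = 0
s2 (pos 2,3,6,7,10,11,14,15): 1⊕0⊕0⊕0⊕0⊕1⊕0⊕1 = 1
s4 (pos 4,5,6,7,12,13,14,15): 0⊕1⊕0⊕0⊕1⊕1⊕0⊕1 = 0
s8 (pos 8,9,10,11,12,13,14,15): 0⊕0⊕0⊕1⊕1⊕1⊕0⊕1 = 0
Syndrome s8…s1 = 0010 → error at position 2.
Flip position 2: 010010000011101 → 000010000011101

000010000011101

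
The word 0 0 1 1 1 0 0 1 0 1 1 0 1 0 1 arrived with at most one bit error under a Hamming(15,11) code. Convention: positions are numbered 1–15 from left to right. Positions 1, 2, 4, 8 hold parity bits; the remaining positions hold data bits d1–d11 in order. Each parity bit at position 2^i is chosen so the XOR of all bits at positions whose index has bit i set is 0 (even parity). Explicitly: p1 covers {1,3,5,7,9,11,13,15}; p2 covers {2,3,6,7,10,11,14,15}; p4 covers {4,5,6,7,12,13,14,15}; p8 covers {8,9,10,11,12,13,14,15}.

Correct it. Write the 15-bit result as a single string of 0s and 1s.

s1 (pos 1,3,5,7,9,11,13,15): 0⊕1⊕1⊕0⊕0⊕1⊕1⊕1 = 1
s2 (pos 2,3,6,7,10,11,14,15): 0⊕1⊕0⊕0⊕1⊕1⊕0⊕1 = 0
s4 (pos 4,5,6,7,12,13,14,15): 1⊕1⊕0⊕0⊕0⊕1⊕0⊕1 = 0
s8 (pos 8,9,10,11,12,13,14,15): 1⊕0⊕1⊕1⊕0⊕1⊕0⊕1 = 1
Syndrome s8…s1 = 1001 → error at position 9.
Flip position 9: 001110010110101 → 001110011110101

001110011110101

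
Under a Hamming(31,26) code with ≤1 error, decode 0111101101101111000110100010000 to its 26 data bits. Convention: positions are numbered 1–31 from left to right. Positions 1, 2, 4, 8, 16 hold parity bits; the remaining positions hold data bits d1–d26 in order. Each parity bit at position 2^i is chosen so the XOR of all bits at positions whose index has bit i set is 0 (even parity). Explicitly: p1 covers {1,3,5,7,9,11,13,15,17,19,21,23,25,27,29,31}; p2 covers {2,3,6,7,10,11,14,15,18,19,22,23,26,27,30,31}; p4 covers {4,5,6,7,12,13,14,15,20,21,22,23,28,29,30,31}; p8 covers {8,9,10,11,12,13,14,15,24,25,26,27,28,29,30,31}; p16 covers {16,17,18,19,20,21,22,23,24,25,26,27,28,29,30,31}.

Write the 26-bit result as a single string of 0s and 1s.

11010110111000110100010001

s1 (pos 1,3,5,7,9,11,13,15,17,19,21,23,25,27,29,31): 0⊕1⊕1⊕1⊕0⊕1⊕1⊕1⊕0⊕0⊕1⊕1⊕0⊕1⊕0⊕0 = 1
s2 (pos 2,3,6,7,10,11,14,15,18,19,22,23,26,27,30,31): 1⊕1⊕0⊕1⊕1⊕1⊕1⊕1⊕0⊕0⊕0⊕1⊕0⊕1⊕0⊕0 = 1
s4 (pos 4,5,6,7,12,13,14,15,20,21,22,23,28,29,30,31): 1⊕1⊕0⊕1⊕0⊕1⊕1⊕1⊕1⊕1⊕0⊕1⊕0⊕0⊕0⊕0 = 1
s8 (pos 8,9,10,11,12,13,14,15,24,25,26,27,28,29,30,31): 1⊕0⊕1⊕1⊕0⊕1⊕1⊕1⊕0⊕0⊕0⊕1⊕0⊕0⊕0⊕0 = 1
s16 (pos 16,17,18,19,20,21,22,23,24,25,26,27,28,29,30,31): 1⊕0⊕0⊕0⊕1⊕1⊕0⊕1⊕0⊕0⊕0⊕1⊕0⊕0⊕0⊕0 = 1
Syndrome s16…s1 = 11111 → error at position 31.
Flip position 31: 0111101101101111000110100010000 → 0111101101101111000110100010001
Read data bits from positions 3,5,6,7,9,10,11,12,13,14,15,17,18,19,20,21,22,23,24,25,26,27,28,29,30,31: 11010110111000110100010001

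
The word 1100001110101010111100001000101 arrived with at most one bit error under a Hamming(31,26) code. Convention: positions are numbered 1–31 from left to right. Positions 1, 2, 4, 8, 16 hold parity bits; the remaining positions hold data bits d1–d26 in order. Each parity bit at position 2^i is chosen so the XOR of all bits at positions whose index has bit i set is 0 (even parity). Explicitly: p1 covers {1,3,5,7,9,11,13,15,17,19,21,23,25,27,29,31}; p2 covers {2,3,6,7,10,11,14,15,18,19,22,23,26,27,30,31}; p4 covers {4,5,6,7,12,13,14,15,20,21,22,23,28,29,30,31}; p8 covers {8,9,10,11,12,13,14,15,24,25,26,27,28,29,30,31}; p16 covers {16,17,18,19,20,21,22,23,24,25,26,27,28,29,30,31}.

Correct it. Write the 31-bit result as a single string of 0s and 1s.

s1 (pos 1,3,5,7,9,11,13,15,17,19,21,23,25,27,29,31): 1⊕0⊕0⊕1⊕1⊕1⊕1⊕1⊕1⊕1⊕0⊕0⊕1⊕0⊕1⊕1 = 1
s2 (pos 2,3,6,7,10,11,14,15,18,19,22,23,26,27,30,31): 1⊕0⊕0⊕1⊕0⊕1⊕0⊕1⊕1⊕1⊕0⊕0⊕0⊕0⊕0⊕1 = 1
s4 (pos 4,5,6,7,12,13,14,15,20,21,22,23,28,29,30,31): 0⊕0⊕0⊕1⊕0⊕1⊕0⊕1⊕1⊕0⊕0⊕0⊕0⊕1⊕0⊕1 = 0
s8 (pos 8,9,10,11,12,13,14,15,24,25,26,27,28,29,30,31): 1⊕1⊕0⊕1⊕0⊕1⊕0⊕1⊕0⊕1⊕0⊕0⊕0⊕1⊕0⊕1 = 0
s16 (pos 16,17,18,19,20,21,22,23,24,25,26,27,28,29,30,31): 0⊕1⊕1⊕1⊕1⊕0⊕0⊕0⊕0⊕1⊕0⊕0⊕0⊕1⊕0⊕1 = 1
Syndrome s16…s1 = 10011 → error at position 19.
Flip position 19: 1100001110101010111100001000101 → 1100001110101010110100001000101

1100001110101010110100001000101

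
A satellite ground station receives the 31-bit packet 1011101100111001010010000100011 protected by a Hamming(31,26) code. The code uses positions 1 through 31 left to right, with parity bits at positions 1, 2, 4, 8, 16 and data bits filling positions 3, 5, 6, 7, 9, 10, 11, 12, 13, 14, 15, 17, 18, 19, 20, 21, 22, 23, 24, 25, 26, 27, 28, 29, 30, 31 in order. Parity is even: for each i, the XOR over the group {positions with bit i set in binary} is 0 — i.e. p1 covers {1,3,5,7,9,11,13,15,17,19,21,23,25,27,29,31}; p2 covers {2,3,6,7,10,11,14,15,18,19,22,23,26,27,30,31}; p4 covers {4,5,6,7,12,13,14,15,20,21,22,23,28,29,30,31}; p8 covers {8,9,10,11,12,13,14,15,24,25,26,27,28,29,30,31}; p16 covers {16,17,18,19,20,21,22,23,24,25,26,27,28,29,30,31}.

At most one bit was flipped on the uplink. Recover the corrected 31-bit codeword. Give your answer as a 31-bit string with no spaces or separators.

1011101101111001010010000100011

s1 (pos 1,3,5,7,9,11,13,15,17,19,21,23,25,27,29,31): 1⊕1⊕1⊕1⊕0⊕1⊕1⊕0⊕0⊕0⊕1⊕0⊕0⊕0⊕0⊕1 = 0
s2 (pos 2,3,6,7,10,11,14,15,18,19,22,23,26,27,30,31): 0⊕1⊕0⊕1⊕0⊕1⊕0⊕0⊕1⊕0⊕0⊕0⊕1⊕0⊕1⊕1 = 1
s4 (pos 4,5,6,7,12,13,14,15,20,21,22,23,28,29,30,31): 1⊕1⊕0⊕1⊕1⊕1⊕0⊕0⊕0⊕1⊕0⊕0⊕0⊕0⊕1⊕1 = 0
s8 (pos 8,9,10,11,12,13,14,15,24,25,26,27,28,29,30,31): 1⊕0⊕0⊕1⊕1⊕1⊕0⊕0⊕0⊕0⊕1⊕0⊕0⊕0⊕1⊕1 = 1
s16 (pos 16,17,18,19,20,21,22,23,24,25,26,27,28,29,30,31): 1⊕0⊕1⊕0⊕0⊕1⊕0⊕0⊕0⊕0⊕1⊕0⊕0⊕0⊕1⊕1 = 0
Syndrome s16…s1 = 01010 → error at position 10.
Flip position 10: 1011101100111001010010000100011 → 1011101101111001010010000100011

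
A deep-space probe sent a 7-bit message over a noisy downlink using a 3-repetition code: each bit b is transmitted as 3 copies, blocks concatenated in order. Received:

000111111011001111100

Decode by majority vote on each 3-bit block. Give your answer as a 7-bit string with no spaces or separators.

Block 1 (000): 0 ones → 0
Block 2 (111): 3 ones → 1
Block 3 (111): 3 ones → 1
Block 4 (011): 2 ones → 1
Block 5 (001): 1 one → 0
Block 6 (111): 3 ones → 1
Block 7 (100): 1 one → 0

0111010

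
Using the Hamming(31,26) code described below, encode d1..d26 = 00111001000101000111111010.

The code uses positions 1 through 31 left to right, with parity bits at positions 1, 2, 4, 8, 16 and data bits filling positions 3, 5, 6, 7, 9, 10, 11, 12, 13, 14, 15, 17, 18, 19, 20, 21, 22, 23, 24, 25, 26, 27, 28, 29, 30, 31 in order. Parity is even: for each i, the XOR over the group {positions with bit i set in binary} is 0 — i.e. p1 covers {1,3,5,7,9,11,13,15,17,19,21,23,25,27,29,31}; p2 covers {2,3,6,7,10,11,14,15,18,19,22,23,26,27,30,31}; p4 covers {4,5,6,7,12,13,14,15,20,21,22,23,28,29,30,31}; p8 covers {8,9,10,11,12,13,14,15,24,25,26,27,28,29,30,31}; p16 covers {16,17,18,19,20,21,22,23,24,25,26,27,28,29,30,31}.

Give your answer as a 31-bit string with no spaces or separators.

1100011010010001101000111111010

Place data at non-parity positions: p1 p2 0 p4 0 1 1 p8 1 0 0 1 0 0 0 p16 1 0 1 0 0 0 1 1 1 1 1 1 0 1 0
p1 (pos 1,3,5,7,9,11,13,15,17,19,21,23,25,27,29,31): XOR of data positions = 0⊕0⊕1⊕1⊕0⊕0⊕0⊕1⊕1⊕0⊕1⊕1⊕1⊕0⊕0 = 1
p2 (pos 2,3,6,7,10,11,14,15,18,19,22,23,26,27,30,31): XOR of data positions = 0⊕1⊕1⊕0⊕0⊕0⊕0⊕0⊕1⊕0⊕1⊕1⊕1⊕1⊕0 = 1
p4 (pos 4,5,6,7,12,13,14,15,20,21,22,23,28,29,30,31): XOR of data positions = 0⊕1⊕1⊕1⊕0⊕0⊕0⊕0⊕0⊕0⊕1⊕1⊕0⊕1⊕0 = 0
p8 (pos 8,9,10,11,12,13,14,15,24,25,26,27,28,29,30,31): XOR of data positions = 1⊕0⊕0⊕1⊕0⊕0⊕0⊕1⊕1⊕1⊕1⊕1⊕0⊕1⊕0 = 0
p16 (pos 16,17,18,19,20,21,22,23,24,25,26,27,28,29,30,31): XOR of data positions = 1⊕0⊕1⊕0⊕0⊕0⊕1⊕1⊕1⊕1⊕1⊕1⊕0⊕1⊕0 = 1
Codeword: 1100011010010001101000111111010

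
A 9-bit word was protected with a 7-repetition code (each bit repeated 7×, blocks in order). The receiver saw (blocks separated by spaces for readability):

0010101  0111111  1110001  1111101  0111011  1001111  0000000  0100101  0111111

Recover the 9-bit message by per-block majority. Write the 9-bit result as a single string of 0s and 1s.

Block 1 (0010101): 3 ones → 0
Block 2 (0111111): 6 ones → 1
Block 3 (1110001): 4 ones → 1
Block 4 (1111101): 6 ones → 1
Block 5 (0111011): 5 ones → 1
Block 6 (1001111): 5 ones → 1
Block 7 (0000000): 0 ones → 0
Block 8 (0100101): 3 ones → 0
Block 9 (0111111): 6 ones → 1

011111001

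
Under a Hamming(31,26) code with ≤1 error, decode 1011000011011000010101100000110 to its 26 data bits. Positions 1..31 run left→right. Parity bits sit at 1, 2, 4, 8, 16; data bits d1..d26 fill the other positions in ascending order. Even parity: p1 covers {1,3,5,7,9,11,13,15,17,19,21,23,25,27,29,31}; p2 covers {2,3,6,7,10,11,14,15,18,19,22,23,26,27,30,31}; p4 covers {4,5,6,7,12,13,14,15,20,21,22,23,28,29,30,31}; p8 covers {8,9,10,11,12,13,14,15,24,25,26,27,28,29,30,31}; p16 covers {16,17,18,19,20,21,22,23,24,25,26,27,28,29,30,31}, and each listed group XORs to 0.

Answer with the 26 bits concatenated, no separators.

10001101100010101100000110

s1 (pos 1,3,5,7,9,11,13,15,17,19,21,23,25,27,29,31): 1⊕1⊕0⊕0⊕1⊕0⊕1⊕0⊕0⊕0⊕0⊕1⊕0⊕0⊕1⊕0 = 0
s2 (pos 2,3,6,7,10,11,14,15,18,19,22,23,26,27,30,31): 0⊕1⊕0⊕0⊕1⊕0⊕0⊕0⊕1⊕0⊕1⊕1⊕0⊕0⊕1⊕0 = 0
s4 (pos 4,5,6,7,12,13,14,15,20,21,22,23,28,29,30,31): 1⊕0⊕0⊕0⊕1⊕1⊕0⊕0⊕1⊕0⊕1⊕1⊕0⊕1⊕1⊕0 = 0
s8 (pos 8,9,10,11,12,13,14,15,24,25,26,27,28,29,30,31): 0⊕1⊕1⊕0⊕1⊕1⊕0⊕0⊕0⊕0⊕0⊕0⊕0⊕1⊕1⊕0 = 0
s16 (pos 16,17,18,19,20,21,22,23,24,25,26,27,28,29,30,31): 0⊕0⊕1⊕0⊕1⊕0⊕1⊕1⊕0⊕0⊕0⊕0⊕0⊕1⊕1⊕0 = 0
Syndrome s16…s1 = 00000 → no error.
Read data bits from positions 3,5,6,7,9,10,11,12,13,14,15,17,18,19,20,21,22,23,24,25,26,27,28,29,30,31: 10001101100010101100000110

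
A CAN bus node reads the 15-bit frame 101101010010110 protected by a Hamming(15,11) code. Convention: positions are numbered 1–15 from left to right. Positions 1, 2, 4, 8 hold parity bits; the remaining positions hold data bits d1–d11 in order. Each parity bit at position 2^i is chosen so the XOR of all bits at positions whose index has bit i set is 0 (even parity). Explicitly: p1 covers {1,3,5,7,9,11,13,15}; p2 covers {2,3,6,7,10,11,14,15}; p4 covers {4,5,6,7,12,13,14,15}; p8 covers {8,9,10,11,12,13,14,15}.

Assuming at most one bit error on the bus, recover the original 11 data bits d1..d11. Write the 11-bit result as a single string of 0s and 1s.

s1 (pos 1,3,5,7,9,11,13,15): 1⊕1⊕0⊕0⊕0⊕1⊕1⊕0 = 0
s2 (pos 2,3,6,7,10,11,14,15): 0⊕1⊕1⊕0⊕0⊕1⊕1⊕0 = 0
s4 (pos 4,5,6,7,12,13,14,15): 1⊕0⊕1⊕0⊕0⊕1⊕1⊕0 = 0
s8 (pos 8,9,10,11,12,13,14,15): 1⊕0⊕0⊕1⊕0⊕1⊕1⊕0 = 0
Syndrome s8…s1 = 0000 → no error.
Read data bits from positions 3,5,6,7,9,10,11,12,13,14,15: 10100010110

10100010110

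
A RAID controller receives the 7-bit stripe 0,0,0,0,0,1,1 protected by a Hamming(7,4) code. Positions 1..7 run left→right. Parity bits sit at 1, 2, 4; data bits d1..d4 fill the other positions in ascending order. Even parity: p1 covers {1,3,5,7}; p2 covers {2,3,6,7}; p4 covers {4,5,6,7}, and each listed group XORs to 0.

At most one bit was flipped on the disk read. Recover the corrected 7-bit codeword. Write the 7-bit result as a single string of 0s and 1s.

s1 (pos 1,3,5,7): 0⊕0⊕0⊕1 = 1
s2 (pos 2,3,6,7): 0⊕0⊕1⊕1 = 0
s4 (pos 4,5,6,7): 0⊕0⊕1⊕1 = 0
Syndrome s4…s1 = 001 → error at position 1.
Flip position 1: 0000011 → 1000011

1000011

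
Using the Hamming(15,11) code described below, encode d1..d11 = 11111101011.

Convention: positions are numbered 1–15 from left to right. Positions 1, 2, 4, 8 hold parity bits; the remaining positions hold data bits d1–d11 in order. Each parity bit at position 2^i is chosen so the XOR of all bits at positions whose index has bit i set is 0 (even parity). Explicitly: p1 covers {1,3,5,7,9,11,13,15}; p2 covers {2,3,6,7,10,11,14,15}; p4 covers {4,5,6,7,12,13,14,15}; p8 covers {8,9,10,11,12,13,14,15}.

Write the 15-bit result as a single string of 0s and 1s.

Place data at non-parity positions: p1 p2 1 p4 1 1 1 p8 1 1 0 1 0 1 1
p1 (pos 1,3,5,7,9,11,13,15): XOR of data positions = 1⊕1⊕1⊕1⊕0⊕0⊕1 = 1
p2 (pos 2,3,6,7,10,11,14,15): XOR of data positions = 1⊕1⊕1⊕1⊕0⊕1⊕1 = 0
p4 (pos 4,5,6,7,12,13,14,15): XOR of data positions = 1⊕1⊕1⊕1⊕0⊕1⊕1 = 0
p8 (pos 8,9,10,11,12,13,14,15): XOR of data positions = 1⊕1⊕0⊕1⊕0⊕1⊕1 = 1
Codeword: 101011111101011

101011111101011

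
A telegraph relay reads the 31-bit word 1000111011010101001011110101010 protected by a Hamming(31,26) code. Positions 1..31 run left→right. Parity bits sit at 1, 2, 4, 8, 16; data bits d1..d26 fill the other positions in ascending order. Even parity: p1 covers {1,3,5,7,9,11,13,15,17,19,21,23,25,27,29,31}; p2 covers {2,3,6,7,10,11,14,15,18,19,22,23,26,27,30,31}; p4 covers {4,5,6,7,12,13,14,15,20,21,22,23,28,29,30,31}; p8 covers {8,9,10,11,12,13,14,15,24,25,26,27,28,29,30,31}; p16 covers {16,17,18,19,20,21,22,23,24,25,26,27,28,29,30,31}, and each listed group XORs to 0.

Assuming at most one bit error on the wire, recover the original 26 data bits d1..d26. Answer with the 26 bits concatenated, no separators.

s1 (pos 1,3,5,7,9,11,13,15,17,19,21,23,25,27,29,31): 1⊕0⊕1⊕1⊕1⊕0⊕0⊕0⊕0⊕1⊕1⊕1⊕0⊕0⊕0⊕0 = 1
s2 (pos 2,3,6,7,10,11,14,15,18,19,22,23,26,27,30,31): 0⊕0⊕1⊕1⊕1⊕0⊕1⊕0⊕0⊕1⊕1⊕1⊕1⊕0⊕1⊕0 = 1
s4 (pos 4,5,6,7,12,13,14,15,20,21,22,23,28,29,30,31): 0⊕1⊕1⊕1⊕1⊕0⊕1⊕0⊕0⊕1⊕1⊕1⊕1⊕0⊕1⊕0 = 0
s8 (pos 8,9,10,11,12,13,14,15,24,25,26,27,28,29,30,31): 0⊕1⊕1⊕0⊕1⊕0⊕1⊕0⊕1⊕0⊕1⊕0⊕1⊕0⊕1⊕0 = 0
s16 (pos 16,17,18,19,20,21,22,23,24,25,26,27,28,29,30,31): 1⊕0⊕0⊕1⊕0⊕1⊕1⊕1⊕1⊕0⊕1⊕0⊕1⊕0⊕1⊕0 = 1
Syndrome s16…s1 = 10011 → error at position 19.
Flip position 19: 1000111011010101001011110101010 → 1000111011010101000011110101010
Read data bits from positions 3,5,6,7,9,10,11,12,13,14,15,17,18,19,20,21,22,23,24,25,26,27,28,29,30,31: 01111101010000011110101010

01111101010000011110101010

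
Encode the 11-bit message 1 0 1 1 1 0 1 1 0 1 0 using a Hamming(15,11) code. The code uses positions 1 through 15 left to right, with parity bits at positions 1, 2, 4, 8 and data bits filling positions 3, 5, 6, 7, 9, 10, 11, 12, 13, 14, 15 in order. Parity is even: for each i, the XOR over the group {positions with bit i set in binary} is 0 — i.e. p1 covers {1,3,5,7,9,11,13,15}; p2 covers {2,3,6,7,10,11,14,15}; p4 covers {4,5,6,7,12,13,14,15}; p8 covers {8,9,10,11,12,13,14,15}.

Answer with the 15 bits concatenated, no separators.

Place data at non-parity positions: p1 p2 1 p4 0 1 1 p8 1 0 1 1 0 1 0
p1 (pos 1,3,5,7,9,11,13,15): XOR of data positions = 1⊕0⊕1⊕1⊕1⊕0⊕0 = 0
p2 (pos 2,3,6,7,10,11,14,15): XOR of data positions = 1⊕1⊕1⊕0⊕1⊕1⊕0 = 1
p4 (pos 4,5,6,7,12,13,14,15): XOR of data positions = 0⊕1⊕1⊕1⊕0⊕1⊕0 = 0
p8 (pos 8,9,10,11,12,13,14,15): XOR of data positions = 1⊕0⊕1⊕1⊕0⊕1⊕0 = 0
Codeword: 011001101011010

011001101011010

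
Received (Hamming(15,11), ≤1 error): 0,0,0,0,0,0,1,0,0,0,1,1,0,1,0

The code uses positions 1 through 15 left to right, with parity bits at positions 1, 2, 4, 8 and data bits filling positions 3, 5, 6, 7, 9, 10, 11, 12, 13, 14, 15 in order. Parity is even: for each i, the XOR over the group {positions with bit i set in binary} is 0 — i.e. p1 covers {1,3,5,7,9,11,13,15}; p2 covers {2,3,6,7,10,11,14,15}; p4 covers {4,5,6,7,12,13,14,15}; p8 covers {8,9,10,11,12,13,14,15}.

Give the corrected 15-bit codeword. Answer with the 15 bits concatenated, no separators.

s1 (pos 1,3,5,7,9,11,13,15): 0⊕0⊕0⊕1⊕0⊕1⊕0⊕0 = 0
s2 (pos 2,3,6,7,10,11,14,15): 0⊕0⊕0⊕1⊕0⊕1⊕1⊕0 = 1
s4 (pos 4,5,6,7,12,13,14,15): 0⊕0⊕0⊕1⊕1⊕0⊕1⊕0 = 1
s8 (pos 8,9,10,11,12,13,14,15): 0⊕0⊕0⊕1⊕1⊕0⊕1⊕0 = 1
Syndrome s8…s1 = 1110 → error at position 14.
Flip position 14: 000000100011010 → 000000100011000

000000100011000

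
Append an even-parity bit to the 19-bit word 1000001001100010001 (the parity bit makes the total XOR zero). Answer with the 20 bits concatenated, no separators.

XOR of the 19 data bits: 1⊕0⊕0⊕0⊕0⊕0⊕1⊕0⊕0⊕1⊕1⊕0⊕0⊕0⊕1⊕0⊕0⊕0⊕1 = 0
Parity bit = 0 (so all 20 bits XOR to 0).

10000010011000100010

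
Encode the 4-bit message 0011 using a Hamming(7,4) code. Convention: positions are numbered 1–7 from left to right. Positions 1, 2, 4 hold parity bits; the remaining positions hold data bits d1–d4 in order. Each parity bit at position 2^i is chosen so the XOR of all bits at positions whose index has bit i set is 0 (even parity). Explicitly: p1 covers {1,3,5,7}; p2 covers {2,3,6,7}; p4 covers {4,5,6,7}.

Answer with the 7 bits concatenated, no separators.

Place data at non-parity positions: p1 p2 0 p4 0 1 1
p1 (pos 1,3,5,7): XOR of data positions = 0⊕0⊕1 = 1
p2 (pos 2,3,6,7): XOR of data positions = 0⊕1⊕1 = 0
p4 (pos 4,5,6,7): XOR of data positions = 0⊕1⊕1 = 0
Codeword: 1000011

1000011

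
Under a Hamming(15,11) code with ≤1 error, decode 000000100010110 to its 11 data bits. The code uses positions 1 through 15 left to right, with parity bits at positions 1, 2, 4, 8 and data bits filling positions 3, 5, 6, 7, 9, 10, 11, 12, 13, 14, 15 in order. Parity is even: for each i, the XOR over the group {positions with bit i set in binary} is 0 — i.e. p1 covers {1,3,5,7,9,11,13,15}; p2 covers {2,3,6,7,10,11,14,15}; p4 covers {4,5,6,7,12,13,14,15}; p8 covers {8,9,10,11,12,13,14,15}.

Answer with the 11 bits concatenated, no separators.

s1 (pos 1,3,5,7,9,11,13,15): 0⊕0⊕0⊕1⊕0⊕1⊕1⊕0 = 1
s2 (pos 2,3,6,7,10,11,14,15): 0⊕0⊕0⊕1⊕0⊕1⊕1⊕0 = 1
s4 (pos 4,5,6,7,12,13,14,15): 0⊕0⊕0⊕1⊕0⊕1⊕1⊕0 = 1
s8 (pos 8,9,10,11,12,13,14,15): 0⊕0⊕0⊕1⊕0⊕1⊕1⊕0 = 1
Syndrome s8…s1 = 1111 → error at position 15.
Flip position 15: 000000100010110 → 000000100010111
Read data bits from positions 3,5,6,7,9,10,11,12,13,14,15: 00010010111

00010010111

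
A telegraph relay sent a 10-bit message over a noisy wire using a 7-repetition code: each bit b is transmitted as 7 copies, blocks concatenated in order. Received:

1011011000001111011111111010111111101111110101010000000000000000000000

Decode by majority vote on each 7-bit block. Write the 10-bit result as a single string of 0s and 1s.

1011110000

Block 1 (1011011): 5 ones → 1
Block 2 (0000011): 2 ones → 0
Block 3 (1101111): 6 ones → 1
Block 4 (1111010): 5 ones → 1
Block 5 (1111111): 7 ones → 1
Block 6 (0111111): 6 ones → 1
Block 7 (0101010): 3 ones → 0
Block 8 (0000000): 0 ones → 0
Block 9 (0000000): 0 ones → 0
Block 10 (0000000): 0 ones → 0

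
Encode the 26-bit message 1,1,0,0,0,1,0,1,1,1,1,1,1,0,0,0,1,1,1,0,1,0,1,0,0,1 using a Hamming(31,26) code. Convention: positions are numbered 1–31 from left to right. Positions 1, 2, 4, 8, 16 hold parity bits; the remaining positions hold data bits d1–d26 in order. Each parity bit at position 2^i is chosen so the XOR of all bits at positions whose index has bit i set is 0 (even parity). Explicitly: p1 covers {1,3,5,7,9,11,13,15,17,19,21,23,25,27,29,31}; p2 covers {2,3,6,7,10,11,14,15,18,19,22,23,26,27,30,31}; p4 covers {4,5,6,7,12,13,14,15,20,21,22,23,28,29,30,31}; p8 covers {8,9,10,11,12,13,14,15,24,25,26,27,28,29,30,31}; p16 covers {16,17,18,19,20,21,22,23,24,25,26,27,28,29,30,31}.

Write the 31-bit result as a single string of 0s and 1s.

Place data at non-parity positions: p1 p2 1 p4 1 0 0 p8 0 1 0 1 1 1 1 p16 1 1 0 0 0 1 1 1 0 1 0 1 0 0 1
p1 (pos 1,3,5,7,9,11,13,15,17,19,21,23,25,27,29,31): XOR of data positions = 1⊕1⊕0⊕0⊕0⊕1⊕1⊕1⊕0⊕0⊕1⊕0⊕0⊕0⊕1 = 1
p2 (pos 2,3,6,7,10,11,14,15,18,19,22,23,26,27,30,31): XOR of data positions = 1⊕0⊕0⊕1⊕0⊕1⊕1⊕1⊕0⊕1⊕1⊕1⊕0⊕0⊕1 = 1
p4 (pos 4,5,6,7,12,13,14,15,20,21,22,23,28,29,30,31): XOR of data positions = 1⊕0⊕0⊕1⊕1⊕1⊕1⊕0⊕0⊕1⊕1⊕1⊕0⊕0⊕1 = 1
p8 (pos 8,9,10,11,12,13,14,15,24,25,26,27,28,29,30,31): XOR of data positions = 0⊕1⊕0⊕1⊕1⊕1⊕1⊕1⊕0⊕1⊕0⊕1⊕0⊕0⊕1 = 1
p16 (pos 16,17,18,19,20,21,22,23,24,25,26,27,28,29,30,31): XOR of data positions = 1⊕1⊕0⊕0⊕0⊕1⊕1⊕1⊕0⊕1⊕0⊕1⊕0⊕0⊕1 = 0
Codeword: 1111100101011110110001110101001

1111100101011110110001110101001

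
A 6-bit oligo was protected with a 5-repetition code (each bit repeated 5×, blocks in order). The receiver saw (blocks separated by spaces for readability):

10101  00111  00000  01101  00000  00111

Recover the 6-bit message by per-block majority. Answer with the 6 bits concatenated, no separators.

Block 1 (10101): 3 ones → 1
Block 2 (00111): 3 ones → 1
Block 3 (00000): 0 ones → 0
Block 4 (01101): 3 ones → 1
Block 5 (00000): 0 ones → 0
Block 6 (00111): 3 ones → 1

110101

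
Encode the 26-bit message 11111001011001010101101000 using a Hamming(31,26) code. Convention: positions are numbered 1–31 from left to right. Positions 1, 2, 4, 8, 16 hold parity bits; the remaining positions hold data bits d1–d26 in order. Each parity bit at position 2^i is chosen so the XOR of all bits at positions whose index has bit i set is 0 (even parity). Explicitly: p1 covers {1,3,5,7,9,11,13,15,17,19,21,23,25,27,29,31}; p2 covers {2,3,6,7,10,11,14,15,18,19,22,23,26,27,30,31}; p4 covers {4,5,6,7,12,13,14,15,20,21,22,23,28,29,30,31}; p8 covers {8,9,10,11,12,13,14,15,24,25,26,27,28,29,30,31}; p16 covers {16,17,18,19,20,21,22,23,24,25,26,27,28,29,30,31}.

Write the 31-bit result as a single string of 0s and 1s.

1011111110010110001010101101000

Place data at non-parity positions: p1 p2 1 p4 1 1 1 p8 1 0 0 1 0 1 1 p16 0 0 1 0 1 0 1 0 1 1 0 1 0 0 0
p1 (pos 1,3,5,7,9,11,13,15,17,19,21,23,25,27,29,31): XOR of data positions = 1⊕1⊕1⊕1⊕0⊕0⊕1⊕0⊕1⊕1⊕1⊕1⊕0⊕0⊕0 = 1
p2 (pos 2,3,6,7,10,11,14,15,18,19,22,23,26,27,30,31): XOR of data positions = 1⊕1⊕1⊕0⊕0⊕1⊕1⊕0⊕1⊕0⊕1⊕1⊕0⊕0⊕0 = 0
p4 (pos 4,5,6,7,12,13,14,15,20,21,22,23,28,29,30,31): XOR of data positions = 1⊕1⊕1⊕1⊕0⊕1⊕1⊕0⊕1⊕0⊕1⊕1⊕0⊕0⊕0 = 1
p8 (pos 8,9,10,11,12,13,14,15,24,25,26,27,28,29,30,31): XOR of data positions = 1⊕0⊕0⊕1⊕0⊕1⊕1⊕0⊕1⊕1⊕0⊕1⊕0⊕0⊕0 = 1
p16 (pos 16,17,18,19,20,21,22,23,24,25,26,27,28,29,30,31): XOR of data positions = 0⊕0⊕1⊕0⊕1⊕0⊕1⊕0⊕1⊕1⊕0⊕1⊕0⊕0⊕0 = 0
Codeword: 1011111110010110001010101101000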